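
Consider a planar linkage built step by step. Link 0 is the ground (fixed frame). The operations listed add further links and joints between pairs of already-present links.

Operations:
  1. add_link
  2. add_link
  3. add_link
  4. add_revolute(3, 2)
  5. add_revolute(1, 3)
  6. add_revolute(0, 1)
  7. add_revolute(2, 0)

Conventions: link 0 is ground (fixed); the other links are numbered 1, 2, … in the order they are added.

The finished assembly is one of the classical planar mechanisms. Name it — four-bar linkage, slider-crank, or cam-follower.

links: 4 (incl. ground); joints: 4 revolute, 0 prismatic, 0 higher (cam) pair, forming one closed loop
4 links in a single 4R loop → four-bar linkage

four-bar linkage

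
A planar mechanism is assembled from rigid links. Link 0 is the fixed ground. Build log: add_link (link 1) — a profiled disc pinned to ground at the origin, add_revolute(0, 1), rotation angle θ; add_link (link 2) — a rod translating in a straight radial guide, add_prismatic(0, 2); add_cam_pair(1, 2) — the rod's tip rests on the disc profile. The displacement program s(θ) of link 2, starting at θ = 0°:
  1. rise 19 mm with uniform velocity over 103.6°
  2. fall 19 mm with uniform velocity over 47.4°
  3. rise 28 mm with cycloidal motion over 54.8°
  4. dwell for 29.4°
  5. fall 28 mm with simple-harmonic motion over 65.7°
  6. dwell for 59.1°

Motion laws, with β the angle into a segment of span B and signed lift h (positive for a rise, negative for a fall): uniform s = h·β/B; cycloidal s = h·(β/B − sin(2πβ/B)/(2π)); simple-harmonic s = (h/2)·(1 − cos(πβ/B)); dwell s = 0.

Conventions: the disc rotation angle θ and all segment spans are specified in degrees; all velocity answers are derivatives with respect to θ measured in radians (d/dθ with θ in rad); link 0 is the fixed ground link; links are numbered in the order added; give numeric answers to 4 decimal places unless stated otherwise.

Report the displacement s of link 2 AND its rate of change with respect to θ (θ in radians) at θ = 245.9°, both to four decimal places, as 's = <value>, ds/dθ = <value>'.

seg 1 [0°–103.6°] uniform, h=19: full span → s += 19 → s = 19.0000
seg 2 [103.6°–151°] uniform, h=-19: full span → s += -19 → s = 0.0000
seg 3 [151°–205.8°] cycloidal, h=28: full span → s += 28 → s = 28.0000
seg 4 [205.8°–235.2°] dwell: s stays 28.0000
seg 5 [235.2°–300.9°] simple-harmonic, h=-28: θ=245.9° here. β=10.7, B=65.7. -28/2·(1 − cos(π·0.1629)) = -1.7928 → s = 26.2072
velocity in seg [235.2°–300.9°] (simple-harmonic), θ in radians: β = 10.7° = 0.1868 rad, B = 65.7° = 1.1467 rad; ds/dθ = (πh/(2B)) sin(πβ/B) = (π·(-28)/(2·1.1467)) sin(π·0.1629) = -18.779630 mm/rad

s = 26.2072, ds/dθ = -18.7796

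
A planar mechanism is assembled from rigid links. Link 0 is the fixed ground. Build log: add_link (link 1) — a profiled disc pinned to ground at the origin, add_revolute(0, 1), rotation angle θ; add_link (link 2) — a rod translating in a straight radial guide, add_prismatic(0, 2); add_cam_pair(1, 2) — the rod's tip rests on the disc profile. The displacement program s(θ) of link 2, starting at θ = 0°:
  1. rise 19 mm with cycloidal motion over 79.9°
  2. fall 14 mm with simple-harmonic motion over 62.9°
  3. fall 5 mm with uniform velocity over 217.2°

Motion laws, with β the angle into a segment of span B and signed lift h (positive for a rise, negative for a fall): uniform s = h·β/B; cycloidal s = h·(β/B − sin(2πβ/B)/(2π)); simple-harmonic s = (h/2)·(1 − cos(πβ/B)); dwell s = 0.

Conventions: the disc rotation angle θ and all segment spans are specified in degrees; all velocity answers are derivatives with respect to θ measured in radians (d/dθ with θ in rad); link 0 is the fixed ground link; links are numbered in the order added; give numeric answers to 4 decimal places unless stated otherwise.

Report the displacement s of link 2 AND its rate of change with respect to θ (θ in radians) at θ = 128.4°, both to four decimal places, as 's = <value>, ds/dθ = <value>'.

seg 1 [0°–79.9°] cycloidal, h=19: full span → s += 19 → s = 19.0000
seg 2 [79.9°–142.8°] simple-harmonic, h=-14: θ=128.4° here. β=48.5, B=62.9. -14/2·(1 − cos(π·0.7711)) = -12.2662 → s = 6.7338
velocity in seg [79.9°–142.8°] (simple-harmonic), θ in radians: β = 48.5° = 0.8465 rad, B = 62.9° = 1.0978 rad; ds/dθ = (πh/(2B)) sin(πβ/B) = (π·(-14)/(2·1.0978)) sin(π·0.7711) = -13.196908 mm/rad

s = 6.7338, ds/dθ = -13.1969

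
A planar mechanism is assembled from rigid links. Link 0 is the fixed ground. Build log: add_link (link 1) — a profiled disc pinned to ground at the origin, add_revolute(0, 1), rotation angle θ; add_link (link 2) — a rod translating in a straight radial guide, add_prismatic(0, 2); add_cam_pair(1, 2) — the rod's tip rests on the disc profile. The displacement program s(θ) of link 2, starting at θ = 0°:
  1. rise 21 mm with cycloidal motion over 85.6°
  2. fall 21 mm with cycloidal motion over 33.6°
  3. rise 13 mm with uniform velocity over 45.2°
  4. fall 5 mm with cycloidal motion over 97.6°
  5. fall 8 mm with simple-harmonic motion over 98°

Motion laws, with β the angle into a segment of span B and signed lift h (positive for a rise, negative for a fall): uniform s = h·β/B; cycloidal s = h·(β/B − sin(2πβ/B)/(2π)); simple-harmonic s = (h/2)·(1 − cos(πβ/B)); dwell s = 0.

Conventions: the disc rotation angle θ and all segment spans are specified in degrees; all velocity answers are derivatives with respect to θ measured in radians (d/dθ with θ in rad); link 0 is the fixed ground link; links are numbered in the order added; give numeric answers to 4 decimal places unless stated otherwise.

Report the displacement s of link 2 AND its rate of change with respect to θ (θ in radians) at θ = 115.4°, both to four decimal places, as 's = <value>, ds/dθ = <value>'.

seg 1 [0°–85.6°] cycloidal, h=21: full span → s += 21 → s = 21.0000
seg 2 [85.6°–119.2°] cycloidal, h=-21: θ=115.4° here. β=29.8, B=33.6. -21·(0.8869 − sin(2π·0.8869)/(2π)) = -20.8051 → s = 0.1949
velocity in seg [85.6°–119.2°] (cycloidal), θ in radians: β = 29.8° = 0.5201 rad, B = 33.6° = 0.5864 rad; ds/dθ = (h/B)(1 − cos(2πβ/B)) = ((-21)/0.5864)(1 − cos(2π·0.8869)) = -8.666999 mm/rad

s = 0.1949, ds/dθ = -8.6670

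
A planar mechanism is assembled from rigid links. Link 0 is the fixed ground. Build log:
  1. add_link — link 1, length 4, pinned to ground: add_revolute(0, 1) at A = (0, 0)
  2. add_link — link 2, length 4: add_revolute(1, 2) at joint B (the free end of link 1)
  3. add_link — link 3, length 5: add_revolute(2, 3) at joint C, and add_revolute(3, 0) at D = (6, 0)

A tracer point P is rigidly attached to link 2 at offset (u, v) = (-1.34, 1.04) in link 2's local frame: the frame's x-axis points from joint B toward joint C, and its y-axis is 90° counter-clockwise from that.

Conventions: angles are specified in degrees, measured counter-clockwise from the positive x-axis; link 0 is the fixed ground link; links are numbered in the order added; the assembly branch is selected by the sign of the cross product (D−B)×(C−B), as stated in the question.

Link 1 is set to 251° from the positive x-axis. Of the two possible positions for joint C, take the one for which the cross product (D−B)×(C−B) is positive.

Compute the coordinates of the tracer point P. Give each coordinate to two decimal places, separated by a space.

A=(0,0), D=(6.00,0)
B = A + 4.00·(cos251°, sin251°) = (-1.3023, -3.7821)
|BD| = 8.2236
circle(B,4.00) ∩ circle(D,5.00): a=3.5646, h=1.8149
  candidates: C₊=(1.0283,-0.5312) cross=14.925; C₋=(2.6976,-3.7542) cross=-14.925
  branch + wants cross > 0 → take C=(1.0283,-0.5312) (cross=14.925)
ex = (C−B)/|BC| = (0.5826,0.8127); ey = (-0.8127,0.5826)
P = B + -1.34·ex + 1.04·ey = (-2.9283,-4.2652)

-2.93 -4.27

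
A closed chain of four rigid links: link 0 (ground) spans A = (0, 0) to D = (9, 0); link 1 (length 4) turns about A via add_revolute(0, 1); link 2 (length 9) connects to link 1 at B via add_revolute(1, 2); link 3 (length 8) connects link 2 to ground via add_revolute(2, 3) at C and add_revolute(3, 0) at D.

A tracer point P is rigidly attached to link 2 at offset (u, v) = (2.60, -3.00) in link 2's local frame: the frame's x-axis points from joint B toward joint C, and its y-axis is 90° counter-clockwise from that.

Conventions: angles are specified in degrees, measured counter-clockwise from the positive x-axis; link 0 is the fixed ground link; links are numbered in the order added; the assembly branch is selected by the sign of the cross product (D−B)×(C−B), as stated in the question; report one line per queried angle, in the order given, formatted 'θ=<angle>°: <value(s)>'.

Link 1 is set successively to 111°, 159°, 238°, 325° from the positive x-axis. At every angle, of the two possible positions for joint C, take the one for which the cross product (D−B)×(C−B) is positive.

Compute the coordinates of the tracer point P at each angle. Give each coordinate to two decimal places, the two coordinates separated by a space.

A=(0,0), D=(9.00,0)
θ=111°: B = A + 4.00·(cos111°, sin111°) = (-1.4335, 3.7343)
θ=111°: |BD| = 11.0816
θ=111°: circle(B,9.00) ∩ circle(D,8.00): a=6.3078, h=6.4196
θ=111°:   candidates: C₊=(6.6687,7.6528) cross=71.139; C₋=(2.3421,-4.4354) cross=-71.139
θ=111°:   branch + wants cross > 0 → take C=(6.6687,7.6528) (cross=71.139)
θ=111°: ex = (C−B)/|BC| = (0.9002,0.4354); ey = (-0.4354,0.9002)
θ=111°: P = B + 2.60·ex + -3.00·ey = (2.2133,2.1656)
θ=159°: B = A + 4.00·(cos159°, sin159°) = (-3.7343, 1.4335)
θ=159°: |BD| = 12.8147
θ=159°: circle(B,9.00) ∩ circle(D,8.00): a=7.0707, h=5.5683
θ=159°:   candidates: C₊=(3.9148,6.1759) cross=71.356; C₋=(2.6691,-4.8908) cross=-71.356
θ=159°:   branch + wants cross > 0 → take C=(3.9148,6.1759) (cross=71.356)
θ=159°: ex = (C−B)/|BC| = (0.8499,0.5269); ey = (-0.5269,0.8499)
θ=159°: P = B + 2.60·ex + -3.00·ey = (0.0562,0.2538)
θ=238°: B = A + 4.00·(cos238°, sin238°) = (-2.1197, -3.3922)
θ=238°: |BD| = 11.6256
θ=238°: circle(B,9.00) ∩ circle(D,8.00): a=6.5439, h=6.1787
θ=238°:   candidates: C₊=(2.3366,4.4271) cross=71.832; C₋=(5.9424,-7.3926) cross=-71.832
θ=238°:   branch + wants cross > 0 → take C=(2.3366,4.4271) (cross=71.832)
θ=238°: ex = (C−B)/|BC| = (0.4951,0.8688); ey = (-0.8688,0.4951)
θ=238°: P = B + 2.60·ex + -3.00·ey = (1.7741,-2.6187)
θ=325°: B = A + 4.00·(cos325°, sin325°) = (3.2766, -2.2943)
θ=325°: |BD| = 6.1661
θ=325°: circle(B,9.00) ∩ circle(D,8.00): a=4.4616, h=7.8163
θ=325°:   candidates: C₊=(4.5095,6.6208) cross=48.196; C₋=(10.3261,-7.8893) cross=-48.196
θ=325°:   branch + wants cross > 0 → take C=(4.5095,6.6208) (cross=48.196)
θ=325°: ex = (C−B)/|BC| = (0.1370,0.9906); ey = (-0.9906,0.1370)
θ=325°: P = B + 2.60·ex + -3.00·ey = (6.6045,-0.1298)

θ=111°: 2.21 2.17
θ=159°: 0.06 0.25
θ=238°: 1.77 -2.62
θ=325°: 6.60 -0.13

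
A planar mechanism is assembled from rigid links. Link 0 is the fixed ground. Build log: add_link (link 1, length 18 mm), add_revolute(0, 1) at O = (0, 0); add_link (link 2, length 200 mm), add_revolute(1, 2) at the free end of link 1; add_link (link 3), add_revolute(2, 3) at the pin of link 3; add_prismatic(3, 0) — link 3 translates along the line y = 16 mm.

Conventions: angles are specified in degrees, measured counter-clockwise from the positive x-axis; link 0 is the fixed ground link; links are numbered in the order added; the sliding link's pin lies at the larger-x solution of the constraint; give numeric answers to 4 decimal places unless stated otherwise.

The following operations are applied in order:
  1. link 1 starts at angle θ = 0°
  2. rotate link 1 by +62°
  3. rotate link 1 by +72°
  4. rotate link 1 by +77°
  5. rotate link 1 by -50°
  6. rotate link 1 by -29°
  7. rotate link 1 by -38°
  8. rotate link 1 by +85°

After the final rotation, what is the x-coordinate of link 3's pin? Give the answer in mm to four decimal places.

geometry: r = 18 mm, L = 200 mm, e = 16 mm; θ starts at 0°
rotate link 1 by +62°: θ ← 0° +62° = 62°
rotate link 1 by +72°: θ ← 62° +72° = 134°
rotate link 1 by +77°: θ ← 134° +77° = 211°
rotate link 1 by -50°: θ ← 211° -50° = 161°
rotate link 1 by -29°: θ ← 161° -29° = 132°
rotate link 1 by -38°: θ ← 132° -38° = 94°
rotate link 1 by +85°: θ ← 94° +85° = 179°
crank pin P = (r cos θ, r sin θ) = (-17.997259, 0.314143)
h = r sin θ − e = 0.314143 − 16 = -15.685857
x = r cos θ + √(L² − h²) = -17.997259 + 199.383936 = 181.386677

181.3867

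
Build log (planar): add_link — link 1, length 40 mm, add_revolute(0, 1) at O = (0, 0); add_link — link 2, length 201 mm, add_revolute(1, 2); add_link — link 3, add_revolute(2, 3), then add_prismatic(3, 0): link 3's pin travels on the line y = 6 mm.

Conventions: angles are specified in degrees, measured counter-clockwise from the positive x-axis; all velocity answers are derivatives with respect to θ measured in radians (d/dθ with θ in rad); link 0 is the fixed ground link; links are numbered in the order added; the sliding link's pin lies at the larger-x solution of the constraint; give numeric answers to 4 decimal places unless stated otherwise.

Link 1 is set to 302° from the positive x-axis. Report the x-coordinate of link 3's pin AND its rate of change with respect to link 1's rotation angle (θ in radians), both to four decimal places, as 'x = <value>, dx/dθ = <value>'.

geometry: r = 40 mm, L = 201 mm, e = 6 mm
crank pin P = (r cos θ, r sin θ) = (21.196771, -33.921924)
h = r sin θ − e = -33.921924 − 6 = -39.921924
x = r cos θ + √(L² − h²) = 21.196771 + 196.995533 = 218.192304
dx/dθ = −r sin θ − h·r cos θ/√(L² − h²) (θ in radians; h = -39.921924) = 38.217533

x = 218.1923, dx/dθ = 38.2175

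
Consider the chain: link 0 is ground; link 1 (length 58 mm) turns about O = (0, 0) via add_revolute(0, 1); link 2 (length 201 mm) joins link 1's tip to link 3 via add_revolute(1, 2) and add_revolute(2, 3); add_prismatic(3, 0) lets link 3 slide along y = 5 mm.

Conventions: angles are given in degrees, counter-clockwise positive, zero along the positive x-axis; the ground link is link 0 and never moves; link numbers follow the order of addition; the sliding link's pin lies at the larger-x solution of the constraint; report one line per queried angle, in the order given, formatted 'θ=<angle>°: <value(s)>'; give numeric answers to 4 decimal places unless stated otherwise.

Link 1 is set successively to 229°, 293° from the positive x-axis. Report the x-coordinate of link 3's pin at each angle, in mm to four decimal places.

geometry: r = 58 mm, L = 201 mm, e = 5 mm
θ=229°: crank pin P = (r cos θ, r sin θ) = (-38.051424, -43.773156)
θ=229°: h = r sin θ − e = -43.773156 − 5 = -48.773156
θ=229°: x = r cos θ + √(L² − h²) = -38.051424 + 194.992767 = 156.941344
θ=293°: crank pin P = (r cos θ, r sin θ) = (22.662405, -53.389282)
θ=293°: h = r sin θ − e = -53.389282 − 5 = -58.389282
θ=293°: x = r cos θ + √(L² − h²) = 22.662405 + 192.332243 = 214.994649

θ=229°: 156.9413
θ=293°: 214.9946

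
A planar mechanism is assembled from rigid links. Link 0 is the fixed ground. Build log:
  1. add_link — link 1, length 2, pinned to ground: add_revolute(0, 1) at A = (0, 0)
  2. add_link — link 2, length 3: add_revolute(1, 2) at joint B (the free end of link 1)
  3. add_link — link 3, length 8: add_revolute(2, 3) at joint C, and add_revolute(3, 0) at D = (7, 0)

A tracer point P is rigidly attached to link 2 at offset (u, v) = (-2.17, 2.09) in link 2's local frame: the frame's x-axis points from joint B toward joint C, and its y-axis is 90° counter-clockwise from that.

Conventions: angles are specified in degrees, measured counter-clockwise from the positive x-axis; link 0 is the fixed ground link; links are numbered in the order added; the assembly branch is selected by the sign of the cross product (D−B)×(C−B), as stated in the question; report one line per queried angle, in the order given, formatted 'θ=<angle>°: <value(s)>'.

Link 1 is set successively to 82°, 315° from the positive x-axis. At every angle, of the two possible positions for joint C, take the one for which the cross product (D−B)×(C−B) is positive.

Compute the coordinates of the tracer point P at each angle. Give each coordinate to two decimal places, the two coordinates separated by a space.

A=(0,0), D=(7.00,0)
θ=82°: B = A + 2.00·(cos82°, sin82°) = (0.2783, 1.9805)
θ=82°: |BD| = 7.0074
θ=82°: circle(B,3.00) ∩ circle(D,8.00): a=-0.4208, h=2.9703
θ=82°:   candidates: C₊=(0.7143,4.9487) cross=20.814; C₋=(-0.9648,-0.7498) cross=-20.814
θ=82°:   branch + wants cross > 0 → take C=(0.7143,4.9487) (cross=20.814)
θ=82°: ex = (C−B)/|BC| = (0.1453,0.9894); ey = (-0.9894,0.1453)
θ=82°: P = B + -2.17·ex + 2.09·ey = (-2.1048,0.1373)
θ=315°: B = A + 2.00·(cos315°, sin315°) = (1.4142, -1.4142)
θ=315°: |BD| = 5.7620
θ=315°: circle(B,3.00) ∩ circle(D,8.00): a=-1.8916, h=2.3285
θ=315°:   candidates: C₊=(-0.9910,0.3788) cross=13.417; C₋=(0.1520,-4.1357) cross=-13.417
θ=315°:   branch + wants cross > 0 → take C=(-0.9910,0.3788) (cross=13.417)
θ=315°: ex = (C−B)/|BC| = (-0.8017,0.5977); ey = (-0.5977,-0.8017)
θ=315°: P = B + -2.17·ex + 2.09·ey = (1.9049,-4.3868)

θ=82°: -2.10 0.14
θ=315°: 1.90 -4.39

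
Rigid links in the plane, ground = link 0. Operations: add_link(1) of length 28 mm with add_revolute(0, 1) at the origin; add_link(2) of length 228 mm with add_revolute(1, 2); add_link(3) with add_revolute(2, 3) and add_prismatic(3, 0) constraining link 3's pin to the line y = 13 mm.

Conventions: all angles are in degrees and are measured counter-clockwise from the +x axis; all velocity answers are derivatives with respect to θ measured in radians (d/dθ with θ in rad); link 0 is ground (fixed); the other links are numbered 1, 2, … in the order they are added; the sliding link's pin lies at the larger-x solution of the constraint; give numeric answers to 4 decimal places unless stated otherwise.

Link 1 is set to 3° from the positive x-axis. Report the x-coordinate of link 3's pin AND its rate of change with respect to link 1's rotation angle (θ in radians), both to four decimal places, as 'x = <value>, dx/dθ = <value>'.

geometry: r = 28 mm, L = 228 mm, e = 13 mm
crank pin P = (r cos θ, r sin θ) = (27.961627, 1.465407)
h = r sin θ − e = 1.465407 − 13 = -11.534593
x = r cos θ + √(L² − h²) = 27.961627 + 227.708044 = 255.669671
dx/dθ = −r sin θ − h·r cos θ/√(L² − h²) (θ in radians; h = -11.534593) = -0.049005

x = 255.6697, dx/dθ = -0.0490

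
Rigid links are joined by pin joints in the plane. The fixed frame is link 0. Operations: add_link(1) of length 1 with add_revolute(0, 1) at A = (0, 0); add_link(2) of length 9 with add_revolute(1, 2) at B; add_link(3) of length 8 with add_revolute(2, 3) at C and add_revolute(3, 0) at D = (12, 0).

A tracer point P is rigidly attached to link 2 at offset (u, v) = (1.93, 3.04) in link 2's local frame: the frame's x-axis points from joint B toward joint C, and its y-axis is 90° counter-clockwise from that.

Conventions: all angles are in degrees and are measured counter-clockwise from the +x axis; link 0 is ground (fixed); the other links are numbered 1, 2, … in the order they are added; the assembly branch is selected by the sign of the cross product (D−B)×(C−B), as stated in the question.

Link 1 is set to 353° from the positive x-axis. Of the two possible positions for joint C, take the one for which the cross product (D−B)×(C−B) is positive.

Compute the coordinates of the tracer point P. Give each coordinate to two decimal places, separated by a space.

A=(0,0), D=(12.00,0)
B = A + 1.00·(cos353°, sin353°) = (0.9925, -0.1219)
|BD| = 11.0081
circle(B,9.00) ∩ circle(D,8.00): a=6.2762, h=6.4505
  candidates: C₊=(7.1970,6.3977) cross=71.008; C₋=(7.3398,-6.5025) cross=-71.008
  branch + wants cross > 0 → take C=(7.1970,6.3977) (cross=71.008)
ex = (C−B)/|BC| = (0.6894,0.7244); ey = (-0.7244,0.6894)
P = B + 1.93·ex + 3.04·ey = (0.1209,3.3719)

0.12 3.37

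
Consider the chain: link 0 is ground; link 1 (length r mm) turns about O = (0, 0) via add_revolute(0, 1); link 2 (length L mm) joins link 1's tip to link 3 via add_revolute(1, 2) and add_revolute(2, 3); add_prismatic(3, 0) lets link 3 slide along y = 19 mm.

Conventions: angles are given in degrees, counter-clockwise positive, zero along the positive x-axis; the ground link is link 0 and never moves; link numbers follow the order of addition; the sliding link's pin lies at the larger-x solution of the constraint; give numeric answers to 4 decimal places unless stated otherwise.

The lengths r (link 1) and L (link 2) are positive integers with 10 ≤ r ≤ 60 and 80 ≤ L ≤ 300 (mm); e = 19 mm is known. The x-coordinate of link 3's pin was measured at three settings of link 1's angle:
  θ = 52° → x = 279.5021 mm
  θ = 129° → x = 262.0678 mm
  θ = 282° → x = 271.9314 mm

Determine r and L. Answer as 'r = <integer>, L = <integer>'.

constraint per measurement: (x − r cos θ)² + (r sin θ − e)² = L²
subtracting the θ₁ and θ₂ equations cancels the r² and L² terms:
r = (x₁² − x₂²) / (2[(x₁cos θ₁ + e sin θ₁) − (x₂cos θ₂ + e sin θ₂)]) = 14.0000 → r = 14
L² = (x₁ − r cos θ₁)² + (r sin θ₁ − e)² = 73440.9993 → L = 271.0000 → L = 271
check at θ₃=282°: x = 271.9314 (printed 271.9314) ✓

r = 14, L = 271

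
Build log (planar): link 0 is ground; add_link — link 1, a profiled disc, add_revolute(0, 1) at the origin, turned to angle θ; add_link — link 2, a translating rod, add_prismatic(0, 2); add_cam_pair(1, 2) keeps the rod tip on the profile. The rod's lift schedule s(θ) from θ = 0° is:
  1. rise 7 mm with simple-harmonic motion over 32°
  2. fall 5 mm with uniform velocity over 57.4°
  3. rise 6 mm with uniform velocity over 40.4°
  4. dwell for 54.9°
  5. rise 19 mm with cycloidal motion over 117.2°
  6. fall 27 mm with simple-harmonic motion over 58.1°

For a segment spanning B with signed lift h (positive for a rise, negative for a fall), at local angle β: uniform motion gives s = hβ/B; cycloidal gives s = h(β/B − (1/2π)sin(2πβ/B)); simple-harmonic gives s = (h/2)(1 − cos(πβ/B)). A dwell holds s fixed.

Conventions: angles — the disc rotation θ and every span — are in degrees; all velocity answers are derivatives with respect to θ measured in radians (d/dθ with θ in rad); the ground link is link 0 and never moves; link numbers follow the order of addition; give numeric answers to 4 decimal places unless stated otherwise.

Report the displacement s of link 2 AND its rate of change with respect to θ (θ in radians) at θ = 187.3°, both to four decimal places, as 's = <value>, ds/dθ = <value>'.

seg 1 [0°–32°] simple-harmonic, h=7: full span → s += 7 → s = 7.0000
seg 2 [32°–89.4°] uniform, h=-5: full span → s += -5 → s = 2.0000
seg 3 [89.4°–129.8°] uniform, h=6: full span → s += 6 → s = 8.0000
seg 4 [129.8°–184.7°] dwell: s stays 8.0000
seg 5 [184.7°–301.9°] cycloidal, h=19: θ=187.3° here. β=2.6, B=117.2. 19·(0.0222 − sin(2π·0.0222)/(2π)) = 0.0014 → s = 8.0014
velocity in seg [184.7°–301.9°] (cycloidal), θ in radians: β = 2.6° = 0.0454 rad, B = 117.2° = 2.0455 rad; ds/dθ = (h/B)(1 − cos(2πβ/B)) = (19/2.0455)(1 − cos(2π·0.0222)) = 0.090088 mm/rad

s = 8.0014, ds/dθ = 0.0901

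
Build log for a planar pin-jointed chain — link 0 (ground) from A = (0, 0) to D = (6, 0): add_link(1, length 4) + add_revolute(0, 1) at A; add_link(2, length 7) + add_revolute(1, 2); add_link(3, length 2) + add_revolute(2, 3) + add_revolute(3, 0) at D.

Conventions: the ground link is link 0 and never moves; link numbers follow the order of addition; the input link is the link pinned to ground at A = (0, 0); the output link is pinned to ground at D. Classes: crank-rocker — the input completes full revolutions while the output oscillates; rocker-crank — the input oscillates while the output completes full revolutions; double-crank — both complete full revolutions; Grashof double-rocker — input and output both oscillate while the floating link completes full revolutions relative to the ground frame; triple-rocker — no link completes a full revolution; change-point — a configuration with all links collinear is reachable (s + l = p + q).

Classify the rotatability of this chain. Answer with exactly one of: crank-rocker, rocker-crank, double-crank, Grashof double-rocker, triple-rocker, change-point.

lengths: ground=6, input=4, coupler=7, output=2
sorted: s=2 (shortest), l=7 (longest), p+q=10
s + l = 9 vs p + q = 10
s + l < p + q (Grashof) with shortest = output link → rocker-crank

rocker-crank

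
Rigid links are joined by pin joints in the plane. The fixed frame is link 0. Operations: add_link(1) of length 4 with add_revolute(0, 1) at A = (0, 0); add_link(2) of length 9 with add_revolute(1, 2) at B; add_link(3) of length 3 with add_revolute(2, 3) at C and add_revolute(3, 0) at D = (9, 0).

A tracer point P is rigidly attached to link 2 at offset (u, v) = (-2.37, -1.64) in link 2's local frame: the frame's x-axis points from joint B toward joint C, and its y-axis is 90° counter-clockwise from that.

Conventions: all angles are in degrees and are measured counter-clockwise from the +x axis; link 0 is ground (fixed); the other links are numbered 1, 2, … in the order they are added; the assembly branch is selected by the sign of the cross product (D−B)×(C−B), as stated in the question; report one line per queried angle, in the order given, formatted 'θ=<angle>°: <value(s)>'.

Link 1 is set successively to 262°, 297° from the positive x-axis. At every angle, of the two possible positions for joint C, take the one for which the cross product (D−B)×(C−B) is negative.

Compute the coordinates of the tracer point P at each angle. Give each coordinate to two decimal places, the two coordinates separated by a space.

A=(0,0), D=(9.00,0)
θ=262°: B = A + 4.00·(cos262°, sin262°) = (-0.5567, -3.9611)
θ=262°: |BD| = 10.3451
θ=262°: circle(B,9.00) ∩ circle(D,3.00): a=8.6525, h=2.4769
θ=262°:   candidates: C₊=(6.4880,1.6400) cross=25.624; C₋=(8.3848,-2.9362) cross=-25.624
θ=262°:   branch - wants cross < 0 → take C=(8.3848,-2.9362) (cross=-25.624)
θ=262°: ex = (C−B)/|BC| = (0.9935,0.1139); ey = (-0.1139,0.9935)
θ=262°: P = B + -2.37·ex + -1.64·ey = (-2.7245,-5.8603)
θ=297°: B = A + 4.00·(cos297°, sin297°) = (1.8160, -3.5640)
θ=297°: |BD| = 8.0195
θ=297°: circle(B,9.00) ∩ circle(D,3.00): a=8.4988, h=2.9615
θ=297°:   candidates: C₊=(8.1132,2.8659) cross=23.750; C₋=(10.7455,-2.4399) cross=-23.750
θ=297°:   branch - wants cross < 0 → take C=(10.7455,-2.4399) (cross=-23.750)
θ=297°: ex = (C−B)/|BC| = (0.9922,0.1249); ey = (-0.1249,0.9922)
θ=297°: P = B + -2.37·ex + -1.64·ey = (-0.3306,-5.4872)

θ=262°: -2.72 -5.86
θ=297°: -0.33 -5.49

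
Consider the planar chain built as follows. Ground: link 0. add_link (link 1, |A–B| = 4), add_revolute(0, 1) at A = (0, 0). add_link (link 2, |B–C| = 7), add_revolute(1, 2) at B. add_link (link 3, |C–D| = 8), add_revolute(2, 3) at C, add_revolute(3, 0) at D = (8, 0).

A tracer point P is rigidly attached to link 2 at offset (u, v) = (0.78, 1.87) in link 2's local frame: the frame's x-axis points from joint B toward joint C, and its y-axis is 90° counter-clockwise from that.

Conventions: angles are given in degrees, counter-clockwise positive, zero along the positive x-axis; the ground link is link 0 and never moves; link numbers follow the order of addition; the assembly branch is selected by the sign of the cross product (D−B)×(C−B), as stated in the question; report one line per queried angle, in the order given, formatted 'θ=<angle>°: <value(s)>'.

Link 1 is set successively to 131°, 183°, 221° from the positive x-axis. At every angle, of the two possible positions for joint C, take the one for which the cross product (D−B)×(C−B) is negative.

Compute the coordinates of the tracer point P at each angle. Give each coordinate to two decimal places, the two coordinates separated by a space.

A=(0,0), D=(8.00,0)
θ=131°: B = A + 4.00·(cos131°, sin131°) = (-2.6242, 3.0188)
θ=131°: |BD| = 11.0448
θ=131°: circle(B,7.00) ∩ circle(D,8.00): a=4.8434, h=5.0539
θ=131°:   candidates: C₊=(3.4161,6.5565) cross=55.819; C₋=(0.6533,-3.1664) cross=-55.819
θ=131°:   branch - wants cross < 0 → take C=(0.6533,-3.1664) (cross=-55.819)
θ=131°: ex = (C−B)/|BC| = (0.4682,-0.8836); ey = (0.8836,0.4682)
θ=131°: P = B + 0.78·ex + 1.87·ey = (-0.6067,3.2052)
θ=183°: B = A + 4.00·(cos183°, sin183°) = (-3.9945, -0.2093)
θ=183°: |BD| = 11.9963
θ=183°: circle(B,7.00) ∩ circle(D,8.00): a=5.3730, h=4.4868
θ=183°:   candidates: C₊=(1.2993,4.3705) cross=53.825; C₋=(1.4559,-4.6017) cross=-53.825
θ=183°:   branch - wants cross < 0 → take C=(1.4559,-4.6017) (cross=-53.825)
θ=183°: ex = (C−B)/|BC| = (0.7786,-0.6275); ey = (0.6275,0.7786)
θ=183°: P = B + 0.78·ex + 1.87·ey = (-2.2138,0.7573)
θ=221°: B = A + 4.00·(cos221°, sin221°) = (-3.0188, -2.6242)
θ=221°: |BD| = 11.3270
θ=221°: circle(B,7.00) ∩ circle(D,8.00): a=5.0014, h=4.8976
θ=221°:   candidates: C₊=(0.7118,3.2988) cross=55.475; C₋=(2.9811,-6.2298) cross=-55.475
θ=221°:   branch - wants cross < 0 → take C=(2.9811,-6.2298) (cross=-55.475)
θ=221°: ex = (C−B)/|BC| = (0.8571,-0.5151); ey = (0.5151,0.8571)
θ=221°: P = B + 0.78·ex + 1.87·ey = (-1.3871,-1.4232)

θ=131°: -0.61 3.21
θ=183°: -2.21 0.76
θ=221°: -1.39 -1.42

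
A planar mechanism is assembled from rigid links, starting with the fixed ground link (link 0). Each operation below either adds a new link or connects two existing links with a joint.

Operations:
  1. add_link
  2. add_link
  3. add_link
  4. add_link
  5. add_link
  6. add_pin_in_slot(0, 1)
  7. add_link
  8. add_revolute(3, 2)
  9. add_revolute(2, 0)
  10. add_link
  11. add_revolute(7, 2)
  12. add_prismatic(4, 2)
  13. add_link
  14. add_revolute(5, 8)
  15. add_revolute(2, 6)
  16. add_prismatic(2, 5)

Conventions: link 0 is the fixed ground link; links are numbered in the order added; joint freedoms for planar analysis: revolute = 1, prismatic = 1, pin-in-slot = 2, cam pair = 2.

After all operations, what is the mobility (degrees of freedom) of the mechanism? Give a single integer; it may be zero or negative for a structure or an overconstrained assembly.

(L,J1,J2)=(1,0,0); link0 fixed
link1: (2,0,0)
link2: (3,0,0)
link3: (4,0,0)
link4: (5,0,0)
link5: (6,0,0)
PS 0-1 [J2]: (6,0,1)
link6: (7,0,1)
R 3-2 [J1]: (7,1,1)
R 2-0 [J1]: (7,2,1)
link7: (8,2,1)
R 7-2 [J1]: (8,3,1)
P 4-2 [J1]: (8,4,1)
link8: (9,4,1)
R 5-8 [J1]: (9,5,1)
R 2-6 [J1]: (9,6,1)
P 2-5 [J1]: (9,7,1)
Grübler: 3·8 − 2·7 − 1 = 9

M = 9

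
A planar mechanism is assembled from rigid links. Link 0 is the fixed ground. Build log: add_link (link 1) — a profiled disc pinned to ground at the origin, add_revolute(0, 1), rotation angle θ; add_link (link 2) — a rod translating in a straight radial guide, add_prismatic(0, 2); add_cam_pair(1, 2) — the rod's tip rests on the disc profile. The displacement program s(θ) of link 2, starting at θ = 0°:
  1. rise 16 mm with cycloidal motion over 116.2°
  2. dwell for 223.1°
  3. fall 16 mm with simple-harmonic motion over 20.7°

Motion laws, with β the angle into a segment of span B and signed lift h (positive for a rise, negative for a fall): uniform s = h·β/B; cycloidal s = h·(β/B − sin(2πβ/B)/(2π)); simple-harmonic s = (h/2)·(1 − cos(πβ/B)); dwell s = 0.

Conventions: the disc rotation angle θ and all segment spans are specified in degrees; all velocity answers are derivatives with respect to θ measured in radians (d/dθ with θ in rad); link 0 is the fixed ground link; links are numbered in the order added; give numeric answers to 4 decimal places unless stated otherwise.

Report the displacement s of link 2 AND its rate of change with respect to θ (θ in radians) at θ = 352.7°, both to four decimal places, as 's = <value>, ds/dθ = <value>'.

seg 1 [0°–116.2°] cycloidal, h=16: full span → s += 16 → s = 16.0000
seg 2 [116.2°–339.3°] dwell: s stays 16.0000
seg 3 [339.3°–360°] simple-harmonic, h=-16: θ=352.7° here. β=13.4, B=20.7. -16/2·(1 − cos(π·0.6473)) = -11.5723 → s = 4.4277
velocity in seg [339.3°–360°] (simple-harmonic), θ in radians: β = 13.4° = 0.2339 rad, B = 20.7° = 0.3613 rad; ds/dθ = (πh/(2B)) sin(πβ/B) = (π·(-16)/(2·0.3613)) sin(π·0.6473) = -62.244522 mm/rad

s = 4.4277, ds/dθ = -62.2445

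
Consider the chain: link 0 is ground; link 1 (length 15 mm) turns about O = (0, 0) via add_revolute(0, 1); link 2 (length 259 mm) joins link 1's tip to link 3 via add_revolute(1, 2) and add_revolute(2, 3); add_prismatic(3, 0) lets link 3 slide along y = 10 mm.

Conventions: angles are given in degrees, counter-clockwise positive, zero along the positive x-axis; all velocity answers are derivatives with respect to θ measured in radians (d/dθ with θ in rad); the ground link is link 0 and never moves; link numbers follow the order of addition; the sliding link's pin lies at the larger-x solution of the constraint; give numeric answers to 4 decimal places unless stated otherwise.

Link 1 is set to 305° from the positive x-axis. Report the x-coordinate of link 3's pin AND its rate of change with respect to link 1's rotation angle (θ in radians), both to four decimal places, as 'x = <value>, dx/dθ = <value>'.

geometry: r = 15 mm, L = 259 mm, e = 10 mm
crank pin P = (r cos θ, r sin θ) = (8.603647, -12.287281)
h = r sin θ − e = -12.287281 − 10 = -22.287281
x = r cos θ + √(L² − h²) = 8.603647 + 258.039294 = 266.642940
dx/dθ = −r sin θ − h·r cos θ/√(L² − h²) (θ in radians; h = -22.287281) = 13.030392

x = 266.6429, dx/dθ = 13.0304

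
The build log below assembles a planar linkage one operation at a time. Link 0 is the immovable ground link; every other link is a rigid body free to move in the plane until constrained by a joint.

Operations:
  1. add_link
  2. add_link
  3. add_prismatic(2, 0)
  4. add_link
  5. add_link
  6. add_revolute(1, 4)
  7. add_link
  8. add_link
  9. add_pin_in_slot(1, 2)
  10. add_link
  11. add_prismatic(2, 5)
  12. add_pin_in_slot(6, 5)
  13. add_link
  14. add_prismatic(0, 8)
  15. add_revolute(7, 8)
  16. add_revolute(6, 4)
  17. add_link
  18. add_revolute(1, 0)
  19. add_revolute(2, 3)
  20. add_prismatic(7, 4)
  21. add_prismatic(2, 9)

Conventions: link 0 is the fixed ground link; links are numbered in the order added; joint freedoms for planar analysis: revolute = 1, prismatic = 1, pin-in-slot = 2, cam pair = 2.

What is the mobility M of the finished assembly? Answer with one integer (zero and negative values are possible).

(L,J1,J2)=(1,0,0); link0 fixed
link1: (2,0,0)
link2: (3,0,0)
P 2-0 [J1]: (3,1,0)
link3: (4,1,0)
link4: (5,1,0)
R 1-4 [J1]: (5,2,0)
link5: (6,2,0)
link6: (7,2,0)
PS 1-2 [J2]: (7,2,1)
link7: (8,2,1)
P 2-5 [J1]: (8,3,1)
PS 6-5 [J2]: (8,3,2)
link8: (9,3,2)
P 0-8 [J1]: (9,4,2)
R 7-8 [J1]: (9,5,2)
R 6-4 [J1]: (9,6,2)
link9: (10,6,2)
R 1-0 [J1]: (10,7,2)
R 2-3 [J1]: (10,8,2)
P 7-4 [J1]: (10,9,2)
P 2-9 [J1]: (10,10,2)
Grübler: 3·9 − 2·10 − 2 = 5

M = 5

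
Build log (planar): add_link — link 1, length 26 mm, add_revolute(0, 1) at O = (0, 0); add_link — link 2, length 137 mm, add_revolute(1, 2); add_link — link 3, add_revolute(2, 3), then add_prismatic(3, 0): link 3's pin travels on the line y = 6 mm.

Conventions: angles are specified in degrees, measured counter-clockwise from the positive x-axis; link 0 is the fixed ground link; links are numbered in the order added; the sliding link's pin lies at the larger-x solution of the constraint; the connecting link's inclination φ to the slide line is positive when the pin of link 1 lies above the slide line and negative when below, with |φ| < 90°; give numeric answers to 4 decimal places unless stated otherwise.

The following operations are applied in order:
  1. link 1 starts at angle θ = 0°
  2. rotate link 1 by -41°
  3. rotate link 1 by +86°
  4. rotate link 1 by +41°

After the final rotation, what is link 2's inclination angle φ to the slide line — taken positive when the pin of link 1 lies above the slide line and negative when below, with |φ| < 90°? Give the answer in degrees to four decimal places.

geometry: r = 26 mm, L = 137 mm, e = 6 mm; θ starts at 0°
rotate link 1 by -41°: θ ← 0° -41° = -41°
rotate link 1 by +86°: θ ← -41° +86° = 45°
rotate link 1 by +41°: θ ← 45° +41° = 86°
h = r sin θ − e = 25.936665 − 6 = 19.936665
sin φ = h / L = 19.936665 / 137 = 0.14552310
φ = arcsin(0.14552310) = 8.367572°

8.3676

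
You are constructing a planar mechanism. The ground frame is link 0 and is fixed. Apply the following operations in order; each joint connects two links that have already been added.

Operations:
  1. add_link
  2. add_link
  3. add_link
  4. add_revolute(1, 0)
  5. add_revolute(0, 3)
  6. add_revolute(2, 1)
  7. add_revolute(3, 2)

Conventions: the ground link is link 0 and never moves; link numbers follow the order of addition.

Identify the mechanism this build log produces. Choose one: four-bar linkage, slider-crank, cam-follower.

links: 4 (incl. ground); joints: 4 revolute, 0 prismatic, 0 higher (cam) pair, forming one closed loop
4 links in a single 4R loop → four-bar linkage

four-bar linkage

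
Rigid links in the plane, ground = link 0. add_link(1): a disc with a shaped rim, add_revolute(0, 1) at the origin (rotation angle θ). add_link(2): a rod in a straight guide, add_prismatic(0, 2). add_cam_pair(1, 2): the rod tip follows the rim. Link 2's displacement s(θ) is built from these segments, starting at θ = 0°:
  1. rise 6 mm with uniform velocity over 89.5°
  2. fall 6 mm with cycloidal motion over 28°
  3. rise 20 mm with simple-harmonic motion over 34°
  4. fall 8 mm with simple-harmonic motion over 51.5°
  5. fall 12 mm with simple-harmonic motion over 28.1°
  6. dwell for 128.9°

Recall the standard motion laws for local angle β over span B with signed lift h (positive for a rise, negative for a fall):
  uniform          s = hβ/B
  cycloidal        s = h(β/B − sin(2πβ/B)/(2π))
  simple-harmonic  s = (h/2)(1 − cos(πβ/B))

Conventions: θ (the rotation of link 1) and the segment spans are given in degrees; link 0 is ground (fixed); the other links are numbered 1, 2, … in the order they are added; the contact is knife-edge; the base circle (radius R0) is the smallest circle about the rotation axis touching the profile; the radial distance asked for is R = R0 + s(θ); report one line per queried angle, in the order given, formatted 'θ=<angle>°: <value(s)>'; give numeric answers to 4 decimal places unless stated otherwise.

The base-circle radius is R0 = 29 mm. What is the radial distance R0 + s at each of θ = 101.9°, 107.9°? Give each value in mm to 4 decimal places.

segment 1 (0° to 89.5°, uniform, h = 6) is passed completely: s = 0.0000 + (6) = 6.0000
θ = 101.9° falls in segment 2 (89.5° to 117.5°, cycloidal, h = -6): β = 101.9 − 89.5 = 12.4°, B = 28°; Δs = -6·(0.4429 − sin(2π·0.4429)/(2π)) = -2.3216; s = 6.0000 − 2.3216 = 3.6784
θ = 107.9° falls in segment 2 (89.5° to 117.5°, cycloidal, h = -6): β = 107.9 − 89.5 = 18.4°, B = 28°; Δs = -6·(0.6571 − sin(2π·0.6571)/(2π)) = -4.7398; s = 6.0000 − 4.7398 = 1.2602
θ=101.9°: R = R0 + s = 29 + 3.6784 = 32.6784
θ=107.9°: R = R0 + s = 29 + 1.2602 = 30.2602

θ=101.9°: 32.6784
θ=107.9°: 30.2602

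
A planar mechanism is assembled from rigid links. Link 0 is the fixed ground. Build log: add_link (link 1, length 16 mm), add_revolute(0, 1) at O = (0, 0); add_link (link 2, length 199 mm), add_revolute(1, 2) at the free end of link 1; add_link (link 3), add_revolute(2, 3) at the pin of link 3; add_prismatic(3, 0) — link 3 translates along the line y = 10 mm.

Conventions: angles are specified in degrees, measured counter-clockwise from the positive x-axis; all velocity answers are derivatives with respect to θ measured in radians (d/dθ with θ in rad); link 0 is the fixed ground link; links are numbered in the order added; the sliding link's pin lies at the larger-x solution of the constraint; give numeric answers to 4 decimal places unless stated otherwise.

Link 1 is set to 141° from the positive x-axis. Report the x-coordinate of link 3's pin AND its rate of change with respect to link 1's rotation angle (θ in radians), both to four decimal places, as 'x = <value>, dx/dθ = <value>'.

geometry: r = 16 mm, L = 199 mm, e = 10 mm
crank pin P = (r cos θ, r sin θ) = (-12.434335, 10.069126)
h = r sin θ − e = 10.069126 − 10 = 0.069126
x = r cos θ + √(L² − h²) = -12.434335 + 198.999988 = 186.565653
dx/dθ = −r sin θ − h·r cos θ/√(L² − h²) (θ in radians; h = 0.069126) = -10.064807

x = 186.5657, dx/dθ = -10.0648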